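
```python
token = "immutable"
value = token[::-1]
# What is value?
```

token has length 9. The slice token[::-1] selects indices [8, 7, 6, 5, 4, 3, 2, 1, 0] (8->'e', 7->'l', 6->'b', 5->'a', 4->'t', 3->'u', 2->'m', 1->'m', 0->'i'), giving 'elbatummi'.

'elbatummi'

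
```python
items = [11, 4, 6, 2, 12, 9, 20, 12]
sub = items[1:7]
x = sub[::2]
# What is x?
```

items has length 8. The slice items[1:7] selects indices [1, 2, 3, 4, 5, 6] (1->4, 2->6, 3->2, 4->12, 5->9, 6->20), giving [4, 6, 2, 12, 9, 20]. So sub = [4, 6, 2, 12, 9, 20]. sub has length 6. The slice sub[::2] selects indices [0, 2, 4] (0->4, 2->2, 4->9), giving [4, 2, 9].

[4, 2, 9]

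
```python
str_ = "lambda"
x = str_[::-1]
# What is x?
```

str_ has length 6. The slice str_[::-1] selects indices [5, 4, 3, 2, 1, 0] (5->'a', 4->'d', 3->'b', 2->'m', 1->'a', 0->'l'), giving 'adbmal'.

'adbmal'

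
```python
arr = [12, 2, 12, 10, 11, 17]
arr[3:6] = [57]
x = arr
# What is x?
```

arr starts as [12, 2, 12, 10, 11, 17] (length 6). The slice arr[3:6] covers indices [3, 4, 5] with values [10, 11, 17]. Replacing that slice with [57] (different length) produces [12, 2, 12, 57].

[12, 2, 12, 57]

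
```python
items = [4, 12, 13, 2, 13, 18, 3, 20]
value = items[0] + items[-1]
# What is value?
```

items has length 8. items[0] = 4.
items has length 8. Negative index -1 maps to positive index 8 + (-1) = 7. items[7] = 20.
Sum: 4 + 20 = 24.

24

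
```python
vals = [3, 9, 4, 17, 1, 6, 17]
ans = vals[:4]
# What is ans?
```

vals has length 7. The slice vals[:4] selects indices [0, 1, 2, 3] (0->3, 1->9, 2->4, 3->17), giving [3, 9, 4, 17].

[3, 9, 4, 17]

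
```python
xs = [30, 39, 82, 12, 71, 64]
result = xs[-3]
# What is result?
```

xs has length 6. Negative index -3 maps to positive index 6 + (-3) = 3. xs[3] = 12.

12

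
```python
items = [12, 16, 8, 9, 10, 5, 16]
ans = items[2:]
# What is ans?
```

items has length 7. The slice items[2:] selects indices [2, 3, 4, 5, 6] (2->8, 3->9, 4->10, 5->5, 6->16), giving [8, 9, 10, 5, 16].

[8, 9, 10, 5, 16]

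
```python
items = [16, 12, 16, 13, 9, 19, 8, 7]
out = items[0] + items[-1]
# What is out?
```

items has length 8. items[0] = 16.
items has length 8. Negative index -1 maps to positive index 8 + (-1) = 7. items[7] = 7.
Sum: 16 + 7 = 23.

23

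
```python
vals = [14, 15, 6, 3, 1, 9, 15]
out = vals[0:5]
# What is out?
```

vals has length 7. The slice vals[0:5] selects indices [0, 1, 2, 3, 4] (0->14, 1->15, 2->6, 3->3, 4->1), giving [14, 15, 6, 3, 1].

[14, 15, 6, 3, 1]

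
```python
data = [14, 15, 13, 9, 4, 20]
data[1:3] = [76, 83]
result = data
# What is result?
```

data starts as [14, 15, 13, 9, 4, 20] (length 6). The slice data[1:3] covers indices [1, 2] with values [15, 13]. Replacing that slice with [76, 83] (same length) produces [14, 76, 83, 9, 4, 20].

[14, 76, 83, 9, 4, 20]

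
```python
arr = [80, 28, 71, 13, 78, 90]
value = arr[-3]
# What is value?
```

arr has length 6. Negative index -3 maps to positive index 6 + (-3) = 3. arr[3] = 13.

13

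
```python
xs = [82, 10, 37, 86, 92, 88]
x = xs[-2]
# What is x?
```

xs has length 6. Negative index -2 maps to positive index 6 + (-2) = 4. xs[4] = 92.

92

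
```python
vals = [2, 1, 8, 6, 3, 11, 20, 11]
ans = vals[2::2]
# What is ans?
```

vals has length 8. The slice vals[2::2] selects indices [2, 4, 6] (2->8, 4->3, 6->20), giving [8, 3, 20].

[8, 3, 20]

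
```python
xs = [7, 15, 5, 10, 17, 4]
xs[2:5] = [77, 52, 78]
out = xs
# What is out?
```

xs starts as [7, 15, 5, 10, 17, 4] (length 6). The slice xs[2:5] covers indices [2, 3, 4] with values [5, 10, 17]. Replacing that slice with [77, 52, 78] (same length) produces [7, 15, 77, 52, 78, 4].

[7, 15, 77, 52, 78, 4]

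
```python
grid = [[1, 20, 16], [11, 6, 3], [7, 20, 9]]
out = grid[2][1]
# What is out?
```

grid[2] = [7, 20, 9]. Taking column 1 of that row yields 20.

20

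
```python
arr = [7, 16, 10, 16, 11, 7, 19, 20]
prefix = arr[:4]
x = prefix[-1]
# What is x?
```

arr has length 8. The slice arr[:4] selects indices [0, 1, 2, 3] (0->7, 1->16, 2->10, 3->16), giving [7, 16, 10, 16]. So prefix = [7, 16, 10, 16]. Then prefix[-1] = 16.

16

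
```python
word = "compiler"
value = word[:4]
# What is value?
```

word has length 8. The slice word[:4] selects indices [0, 1, 2, 3] (0->'c', 1->'o', 2->'m', 3->'p'), giving 'comp'.

'comp'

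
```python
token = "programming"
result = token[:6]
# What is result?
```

token has length 11. The slice token[:6] selects indices [0, 1, 2, 3, 4, 5] (0->'p', 1->'r', 2->'o', 3->'g', 4->'r', 5->'a'), giving 'progra'.

'progra'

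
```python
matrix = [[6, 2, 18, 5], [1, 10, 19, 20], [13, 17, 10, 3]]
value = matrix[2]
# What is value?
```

matrix has 3 rows. Row 2 is [13, 17, 10, 3].

[13, 17, 10, 3]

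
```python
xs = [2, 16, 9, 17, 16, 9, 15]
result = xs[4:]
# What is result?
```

xs has length 7. The slice xs[4:] selects indices [4, 5, 6] (4->16, 5->9, 6->15), giving [16, 9, 15].

[16, 9, 15]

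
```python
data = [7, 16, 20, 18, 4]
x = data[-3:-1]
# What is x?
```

data has length 5. The slice data[-3:-1] selects indices [2, 3] (2->20, 3->18), giving [20, 18].

[20, 18]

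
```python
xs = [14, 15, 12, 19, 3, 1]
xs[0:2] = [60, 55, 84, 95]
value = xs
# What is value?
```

xs starts as [14, 15, 12, 19, 3, 1] (length 6). The slice xs[0:2] covers indices [0, 1] with values [14, 15]. Replacing that slice with [60, 55, 84, 95] (different length) produces [60, 55, 84, 95, 12, 19, 3, 1].

[60, 55, 84, 95, 12, 19, 3, 1]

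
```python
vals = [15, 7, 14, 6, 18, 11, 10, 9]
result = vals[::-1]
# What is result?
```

vals has length 8. The slice vals[::-1] selects indices [7, 6, 5, 4, 3, 2, 1, 0] (7->9, 6->10, 5->11, 4->18, 3->6, 2->14, 1->7, 0->15), giving [9, 10, 11, 18, 6, 14, 7, 15].

[9, 10, 11, 18, 6, 14, 7, 15]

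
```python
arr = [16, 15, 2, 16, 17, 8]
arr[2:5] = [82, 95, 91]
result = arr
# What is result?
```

arr starts as [16, 15, 2, 16, 17, 8] (length 6). The slice arr[2:5] covers indices [2, 3, 4] with values [2, 16, 17]. Replacing that slice with [82, 95, 91] (same length) produces [16, 15, 82, 95, 91, 8].

[16, 15, 82, 95, 91, 8]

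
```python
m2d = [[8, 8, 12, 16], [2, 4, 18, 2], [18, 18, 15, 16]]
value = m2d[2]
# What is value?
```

m2d has 3 rows. Row 2 is [18, 18, 15, 16].

[18, 18, 15, 16]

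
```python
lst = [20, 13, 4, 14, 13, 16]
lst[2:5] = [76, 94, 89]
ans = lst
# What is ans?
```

lst starts as [20, 13, 4, 14, 13, 16] (length 6). The slice lst[2:5] covers indices [2, 3, 4] with values [4, 14, 13]. Replacing that slice with [76, 94, 89] (same length) produces [20, 13, 76, 94, 89, 16].

[20, 13, 76, 94, 89, 16]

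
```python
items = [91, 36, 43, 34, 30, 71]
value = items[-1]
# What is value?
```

items has length 6. Negative index -1 maps to positive index 6 + (-1) = 5. items[5] = 71.

71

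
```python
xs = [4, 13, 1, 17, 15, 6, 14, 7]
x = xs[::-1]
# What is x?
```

xs has length 8. The slice xs[::-1] selects indices [7, 6, 5, 4, 3, 2, 1, 0] (7->7, 6->14, 5->6, 4->15, 3->17, 2->1, 1->13, 0->4), giving [7, 14, 6, 15, 17, 1, 13, 4].

[7, 14, 6, 15, 17, 1, 13, 4]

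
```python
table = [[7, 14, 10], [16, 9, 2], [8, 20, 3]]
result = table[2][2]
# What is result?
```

table[2] = [8, 20, 3]. Taking column 2 of that row yields 3.

3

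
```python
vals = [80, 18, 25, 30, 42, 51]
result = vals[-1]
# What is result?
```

vals has length 6. Negative index -1 maps to positive index 6 + (-1) = 5. vals[5] = 51.

51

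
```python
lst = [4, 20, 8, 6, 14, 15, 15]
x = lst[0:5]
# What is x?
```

lst has length 7. The slice lst[0:5] selects indices [0, 1, 2, 3, 4] (0->4, 1->20, 2->8, 3->6, 4->14), giving [4, 20, 8, 6, 14].

[4, 20, 8, 6, 14]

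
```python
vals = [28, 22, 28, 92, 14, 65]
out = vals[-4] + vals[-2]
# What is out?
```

vals has length 6. Negative index -4 maps to positive index 6 + (-4) = 2. vals[2] = 28.
vals has length 6. Negative index -2 maps to positive index 6 + (-2) = 4. vals[4] = 14.
Sum: 28 + 14 = 42.

42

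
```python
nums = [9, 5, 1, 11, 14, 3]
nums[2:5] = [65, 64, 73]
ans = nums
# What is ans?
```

nums starts as [9, 5, 1, 11, 14, 3] (length 6). The slice nums[2:5] covers indices [2, 3, 4] with values [1, 11, 14]. Replacing that slice with [65, 64, 73] (same length) produces [9, 5, 65, 64, 73, 3].

[9, 5, 65, 64, 73, 3]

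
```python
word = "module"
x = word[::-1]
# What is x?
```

word has length 6. The slice word[::-1] selects indices [5, 4, 3, 2, 1, 0] (5->'e', 4->'l', 3->'u', 2->'d', 1->'o', 0->'m'), giving 'eludom'.

'eludom'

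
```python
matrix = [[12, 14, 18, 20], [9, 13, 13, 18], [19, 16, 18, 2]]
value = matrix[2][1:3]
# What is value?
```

matrix[2] = [19, 16, 18, 2]. matrix[2] has length 4. The slice matrix[2][1:3] selects indices [1, 2] (1->16, 2->18), giving [16, 18].

[16, 18]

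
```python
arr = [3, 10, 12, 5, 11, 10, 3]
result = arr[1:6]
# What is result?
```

arr has length 7. The slice arr[1:6] selects indices [1, 2, 3, 4, 5] (1->10, 2->12, 3->5, 4->11, 5->10), giving [10, 12, 5, 11, 10].

[10, 12, 5, 11, 10]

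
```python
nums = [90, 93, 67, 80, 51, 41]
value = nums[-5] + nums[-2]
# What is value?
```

nums has length 6. Negative index -5 maps to positive index 6 + (-5) = 1. nums[1] = 93.
nums has length 6. Negative index -2 maps to positive index 6 + (-2) = 4. nums[4] = 51.
Sum: 93 + 51 = 144.

144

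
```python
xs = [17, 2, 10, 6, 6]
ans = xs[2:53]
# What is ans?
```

xs has length 5. The slice xs[2:53] selects indices [2, 3, 4] (2->10, 3->6, 4->6), giving [10, 6, 6].

[10, 6, 6]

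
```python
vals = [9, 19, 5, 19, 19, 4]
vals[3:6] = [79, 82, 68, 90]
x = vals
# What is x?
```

vals starts as [9, 19, 5, 19, 19, 4] (length 6). The slice vals[3:6] covers indices [3, 4, 5] with values [19, 19, 4]. Replacing that slice with [79, 82, 68, 90] (different length) produces [9, 19, 5, 79, 82, 68, 90].

[9, 19, 5, 79, 82, 68, 90]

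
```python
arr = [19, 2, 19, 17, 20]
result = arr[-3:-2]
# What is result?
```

arr has length 5. The slice arr[-3:-2] selects indices [2] (2->19), giving [19].

[19]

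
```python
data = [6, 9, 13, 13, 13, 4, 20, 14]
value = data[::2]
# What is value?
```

data has length 8. The slice data[::2] selects indices [0, 2, 4, 6] (0->6, 2->13, 4->13, 6->20), giving [6, 13, 13, 20].

[6, 13, 13, 20]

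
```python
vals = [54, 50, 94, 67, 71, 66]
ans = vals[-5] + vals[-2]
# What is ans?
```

vals has length 6. Negative index -5 maps to positive index 6 + (-5) = 1. vals[1] = 50.
vals has length 6. Negative index -2 maps to positive index 6 + (-2) = 4. vals[4] = 71.
Sum: 50 + 71 = 121.

121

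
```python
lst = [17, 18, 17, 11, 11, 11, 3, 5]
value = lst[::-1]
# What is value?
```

lst has length 8. The slice lst[::-1] selects indices [7, 6, 5, 4, 3, 2, 1, 0] (7->5, 6->3, 5->11, 4->11, 3->11, 2->17, 1->18, 0->17), giving [5, 3, 11, 11, 11, 17, 18, 17].

[5, 3, 11, 11, 11, 17, 18, 17]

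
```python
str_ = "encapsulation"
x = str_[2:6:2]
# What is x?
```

str_ has length 13. The slice str_[2:6:2] selects indices [2, 4] (2->'c', 4->'p'), giving 'cp'.

'cp'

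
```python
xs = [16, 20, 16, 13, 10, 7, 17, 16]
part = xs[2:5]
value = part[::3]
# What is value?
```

xs has length 8. The slice xs[2:5] selects indices [2, 3, 4] (2->16, 3->13, 4->10), giving [16, 13, 10]. So part = [16, 13, 10]. part has length 3. The slice part[::3] selects indices [0] (0->16), giving [16].

[16]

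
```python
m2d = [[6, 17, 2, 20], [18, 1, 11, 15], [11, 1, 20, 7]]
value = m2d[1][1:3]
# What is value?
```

m2d[1] = [18, 1, 11, 15]. m2d[1] has length 4. The slice m2d[1][1:3] selects indices [1, 2] (1->1, 2->11), giving [1, 11].

[1, 11]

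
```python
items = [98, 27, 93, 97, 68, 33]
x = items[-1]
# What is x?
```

items has length 6. Negative index -1 maps to positive index 6 + (-1) = 5. items[5] = 33.

33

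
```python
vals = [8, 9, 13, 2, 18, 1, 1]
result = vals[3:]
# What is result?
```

vals has length 7. The slice vals[3:] selects indices [3, 4, 5, 6] (3->2, 4->18, 5->1, 6->1), giving [2, 18, 1, 1].

[2, 18, 1, 1]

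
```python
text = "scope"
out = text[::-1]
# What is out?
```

text has length 5. The slice text[::-1] selects indices [4, 3, 2, 1, 0] (4->'e', 3->'p', 2->'o', 1->'c', 0->'s'), giving 'epocs'.

'epocs'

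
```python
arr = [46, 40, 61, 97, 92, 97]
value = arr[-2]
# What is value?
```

arr has length 6. Negative index -2 maps to positive index 6 + (-2) = 4. arr[4] = 92.

92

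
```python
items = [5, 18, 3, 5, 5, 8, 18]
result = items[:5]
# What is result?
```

items has length 7. The slice items[:5] selects indices [0, 1, 2, 3, 4] (0->5, 1->18, 2->3, 3->5, 4->5), giving [5, 18, 3, 5, 5].

[5, 18, 3, 5, 5]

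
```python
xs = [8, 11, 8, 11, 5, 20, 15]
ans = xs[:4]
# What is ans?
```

xs has length 7. The slice xs[:4] selects indices [0, 1, 2, 3] (0->8, 1->11, 2->8, 3->11), giving [8, 11, 8, 11].

[8, 11, 8, 11]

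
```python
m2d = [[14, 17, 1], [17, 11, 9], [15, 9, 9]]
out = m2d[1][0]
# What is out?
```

m2d[1] = [17, 11, 9]. Taking column 0 of that row yields 17.

17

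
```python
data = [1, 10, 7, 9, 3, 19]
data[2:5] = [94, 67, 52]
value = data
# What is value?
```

data starts as [1, 10, 7, 9, 3, 19] (length 6). The slice data[2:5] covers indices [2, 3, 4] with values [7, 9, 3]. Replacing that slice with [94, 67, 52] (same length) produces [1, 10, 94, 67, 52, 19].

[1, 10, 94, 67, 52, 19]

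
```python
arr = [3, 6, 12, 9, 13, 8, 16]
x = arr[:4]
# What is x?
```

arr has length 7. The slice arr[:4] selects indices [0, 1, 2, 3] (0->3, 1->6, 2->12, 3->9), giving [3, 6, 12, 9].

[3, 6, 12, 9]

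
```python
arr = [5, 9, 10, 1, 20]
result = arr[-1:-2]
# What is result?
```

arr has length 5. The slice arr[-1:-2] resolves to an empty index range, so the result is [].

[]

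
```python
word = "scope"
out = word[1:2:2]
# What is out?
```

word has length 5. The slice word[1:2:2] selects indices [1] (1->'c'), giving 'c'.

'c'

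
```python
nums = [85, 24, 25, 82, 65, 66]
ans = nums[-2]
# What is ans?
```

nums has length 6. Negative index -2 maps to positive index 6 + (-2) = 4. nums[4] = 65.

65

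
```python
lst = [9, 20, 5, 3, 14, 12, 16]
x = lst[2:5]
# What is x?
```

lst has length 7. The slice lst[2:5] selects indices [2, 3, 4] (2->5, 3->3, 4->14), giving [5, 3, 14].

[5, 3, 14]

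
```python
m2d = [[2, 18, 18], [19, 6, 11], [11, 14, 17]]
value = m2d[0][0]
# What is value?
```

m2d[0] = [2, 18, 18]. Taking column 0 of that row yields 2.

2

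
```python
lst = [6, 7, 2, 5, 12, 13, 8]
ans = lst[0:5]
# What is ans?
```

lst has length 7. The slice lst[0:5] selects indices [0, 1, 2, 3, 4] (0->6, 1->7, 2->2, 3->5, 4->12), giving [6, 7, 2, 5, 12].

[6, 7, 2, 5, 12]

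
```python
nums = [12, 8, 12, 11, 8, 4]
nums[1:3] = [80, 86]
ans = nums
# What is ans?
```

nums starts as [12, 8, 12, 11, 8, 4] (length 6). The slice nums[1:3] covers indices [1, 2] with values [8, 12]. Replacing that slice with [80, 86] (same length) produces [12, 80, 86, 11, 8, 4].

[12, 80, 86, 11, 8, 4]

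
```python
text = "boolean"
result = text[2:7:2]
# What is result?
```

text has length 7. The slice text[2:7:2] selects indices [2, 4, 6] (2->'o', 4->'e', 6->'n'), giving 'oen'.

'oen'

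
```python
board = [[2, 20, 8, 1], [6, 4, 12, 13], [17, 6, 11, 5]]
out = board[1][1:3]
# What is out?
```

board[1] = [6, 4, 12, 13]. board[1] has length 4. The slice board[1][1:3] selects indices [1, 2] (1->4, 2->12), giving [4, 12].

[4, 12]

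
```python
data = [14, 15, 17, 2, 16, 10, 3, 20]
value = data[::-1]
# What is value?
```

data has length 8. The slice data[::-1] selects indices [7, 6, 5, 4, 3, 2, 1, 0] (7->20, 6->3, 5->10, 4->16, 3->2, 2->17, 1->15, 0->14), giving [20, 3, 10, 16, 2, 17, 15, 14].

[20, 3, 10, 16, 2, 17, 15, 14]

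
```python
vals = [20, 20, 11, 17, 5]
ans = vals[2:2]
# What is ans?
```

vals has length 5. The slice vals[2:2] resolves to an empty index range, so the result is [].

[]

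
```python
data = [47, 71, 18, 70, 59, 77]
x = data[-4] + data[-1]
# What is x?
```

data has length 6. Negative index -4 maps to positive index 6 + (-4) = 2. data[2] = 18.
data has length 6. Negative index -1 maps to positive index 6 + (-1) = 5. data[5] = 77.
Sum: 18 + 77 = 95.

95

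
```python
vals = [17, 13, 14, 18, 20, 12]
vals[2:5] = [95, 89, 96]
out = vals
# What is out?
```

vals starts as [17, 13, 14, 18, 20, 12] (length 6). The slice vals[2:5] covers indices [2, 3, 4] with values [14, 18, 20]. Replacing that slice with [95, 89, 96] (same length) produces [17, 13, 95, 89, 96, 12].

[17, 13, 95, 89, 96, 12]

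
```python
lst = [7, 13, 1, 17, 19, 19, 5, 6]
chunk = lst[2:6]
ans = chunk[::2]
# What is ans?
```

lst has length 8. The slice lst[2:6] selects indices [2, 3, 4, 5] (2->1, 3->17, 4->19, 5->19), giving [1, 17, 19, 19]. So chunk = [1, 17, 19, 19]. chunk has length 4. The slice chunk[::2] selects indices [0, 2] (0->1, 2->19), giving [1, 19].

[1, 19]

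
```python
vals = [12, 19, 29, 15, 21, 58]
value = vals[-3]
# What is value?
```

vals has length 6. Negative index -3 maps to positive index 6 + (-3) = 3. vals[3] = 15.

15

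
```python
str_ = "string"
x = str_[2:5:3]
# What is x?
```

str_ has length 6. The slice str_[2:5:3] selects indices [2] (2->'r'), giving 'r'.

'r'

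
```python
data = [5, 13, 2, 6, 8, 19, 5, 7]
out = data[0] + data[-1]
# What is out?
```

data has length 8. data[0] = 5.
data has length 8. Negative index -1 maps to positive index 8 + (-1) = 7. data[7] = 7.
Sum: 5 + 7 = 12.

12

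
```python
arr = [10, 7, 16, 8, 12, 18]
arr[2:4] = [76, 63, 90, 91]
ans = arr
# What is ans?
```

arr starts as [10, 7, 16, 8, 12, 18] (length 6). The slice arr[2:4] covers indices [2, 3] with values [16, 8]. Replacing that slice with [76, 63, 90, 91] (different length) produces [10, 7, 76, 63, 90, 91, 12, 18].

[10, 7, 76, 63, 90, 91, 12, 18]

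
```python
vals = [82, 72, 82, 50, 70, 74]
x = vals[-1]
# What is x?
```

vals has length 6. Negative index -1 maps to positive index 6 + (-1) = 5. vals[5] = 74.

74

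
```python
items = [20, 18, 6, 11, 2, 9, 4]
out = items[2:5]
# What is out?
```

items has length 7. The slice items[2:5] selects indices [2, 3, 4] (2->6, 3->11, 4->2), giving [6, 11, 2].

[6, 11, 2]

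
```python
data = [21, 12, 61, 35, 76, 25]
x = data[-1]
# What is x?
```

data has length 6. Negative index -1 maps to positive index 6 + (-1) = 5. data[5] = 25.

25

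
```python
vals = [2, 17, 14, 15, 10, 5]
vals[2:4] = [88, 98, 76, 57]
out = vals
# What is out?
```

vals starts as [2, 17, 14, 15, 10, 5] (length 6). The slice vals[2:4] covers indices [2, 3] with values [14, 15]. Replacing that slice with [88, 98, 76, 57] (different length) produces [2, 17, 88, 98, 76, 57, 10, 5].

[2, 17, 88, 98, 76, 57, 10, 5]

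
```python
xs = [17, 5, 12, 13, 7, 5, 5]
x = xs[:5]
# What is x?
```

xs has length 7. The slice xs[:5] selects indices [0, 1, 2, 3, 4] (0->17, 1->5, 2->12, 3->13, 4->7), giving [17, 5, 12, 13, 7].

[17, 5, 12, 13, 7]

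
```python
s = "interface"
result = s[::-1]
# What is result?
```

s has length 9. The slice s[::-1] selects indices [8, 7, 6, 5, 4, 3, 2, 1, 0] (8->'e', 7->'c', 6->'a', 5->'f', 4->'r', 3->'e', 2->'t', 1->'n', 0->'i'), giving 'ecafretni'.

'ecafretni'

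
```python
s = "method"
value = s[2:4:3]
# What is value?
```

s has length 6. The slice s[2:4:3] selects indices [2] (2->'t'), giving 't'.

't'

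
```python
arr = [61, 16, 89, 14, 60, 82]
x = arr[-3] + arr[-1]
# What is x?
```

arr has length 6. Negative index -3 maps to positive index 6 + (-3) = 3. arr[3] = 14.
arr has length 6. Negative index -1 maps to positive index 6 + (-1) = 5. arr[5] = 82.
Sum: 14 + 82 = 96.

96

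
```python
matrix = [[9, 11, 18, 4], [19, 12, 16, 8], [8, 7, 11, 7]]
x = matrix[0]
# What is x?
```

matrix has 3 rows. Row 0 is [9, 11, 18, 4].

[9, 11, 18, 4]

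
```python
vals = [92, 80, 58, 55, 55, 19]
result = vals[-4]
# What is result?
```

vals has length 6. Negative index -4 maps to positive index 6 + (-4) = 2. vals[2] = 58.

58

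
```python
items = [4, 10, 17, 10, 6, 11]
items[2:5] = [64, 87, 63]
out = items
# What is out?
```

items starts as [4, 10, 17, 10, 6, 11] (length 6). The slice items[2:5] covers indices [2, 3, 4] with values [17, 10, 6]. Replacing that slice with [64, 87, 63] (same length) produces [4, 10, 64, 87, 63, 11].

[4, 10, 64, 87, 63, 11]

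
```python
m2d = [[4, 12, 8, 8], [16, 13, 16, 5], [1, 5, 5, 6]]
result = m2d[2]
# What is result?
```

m2d has 3 rows. Row 2 is [1, 5, 5, 6].

[1, 5, 5, 6]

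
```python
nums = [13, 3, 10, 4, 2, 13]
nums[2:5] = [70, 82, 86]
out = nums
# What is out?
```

nums starts as [13, 3, 10, 4, 2, 13] (length 6). The slice nums[2:5] covers indices [2, 3, 4] with values [10, 4, 2]. Replacing that slice with [70, 82, 86] (same length) produces [13, 3, 70, 82, 86, 13].

[13, 3, 70, 82, 86, 13]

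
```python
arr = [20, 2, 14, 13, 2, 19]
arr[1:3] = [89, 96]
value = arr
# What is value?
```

arr starts as [20, 2, 14, 13, 2, 19] (length 6). The slice arr[1:3] covers indices [1, 2] with values [2, 14]. Replacing that slice with [89, 96] (same length) produces [20, 89, 96, 13, 2, 19].

[20, 89, 96, 13, 2, 19]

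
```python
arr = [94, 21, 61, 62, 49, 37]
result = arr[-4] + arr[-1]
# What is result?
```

arr has length 6. Negative index -4 maps to positive index 6 + (-4) = 2. arr[2] = 61.
arr has length 6. Negative index -1 maps to positive index 6 + (-1) = 5. arr[5] = 37.
Sum: 61 + 37 = 98.

98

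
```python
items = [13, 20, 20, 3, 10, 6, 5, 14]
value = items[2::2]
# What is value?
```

items has length 8. The slice items[2::2] selects indices [2, 4, 6] (2->20, 4->10, 6->5), giving [20, 10, 5].

[20, 10, 5]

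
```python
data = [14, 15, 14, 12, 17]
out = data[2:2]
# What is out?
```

data has length 5. The slice data[2:2] resolves to an empty index range, so the result is [].

[]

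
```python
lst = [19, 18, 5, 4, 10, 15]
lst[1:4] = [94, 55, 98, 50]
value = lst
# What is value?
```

lst starts as [19, 18, 5, 4, 10, 15] (length 6). The slice lst[1:4] covers indices [1, 2, 3] with values [18, 5, 4]. Replacing that slice with [94, 55, 98, 50] (different length) produces [19, 94, 55, 98, 50, 10, 15].

[19, 94, 55, 98, 50, 10, 15]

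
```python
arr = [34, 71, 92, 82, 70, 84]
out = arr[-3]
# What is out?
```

arr has length 6. Negative index -3 maps to positive index 6 + (-3) = 3. arr[3] = 82.

82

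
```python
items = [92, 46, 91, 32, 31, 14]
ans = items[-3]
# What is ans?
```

items has length 6. Negative index -3 maps to positive index 6 + (-3) = 3. items[3] = 32.

32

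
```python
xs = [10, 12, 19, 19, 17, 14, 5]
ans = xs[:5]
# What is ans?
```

xs has length 7. The slice xs[:5] selects indices [0, 1, 2, 3, 4] (0->10, 1->12, 2->19, 3->19, 4->17), giving [10, 12, 19, 19, 17].

[10, 12, 19, 19, 17]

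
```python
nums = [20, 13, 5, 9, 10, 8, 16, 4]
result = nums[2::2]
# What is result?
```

nums has length 8. The slice nums[2::2] selects indices [2, 4, 6] (2->5, 4->10, 6->16), giving [5, 10, 16].

[5, 10, 16]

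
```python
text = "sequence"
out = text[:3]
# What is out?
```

text has length 8. The slice text[:3] selects indices [0, 1, 2] (0->'s', 1->'e', 2->'q'), giving 'seq'.

'seq'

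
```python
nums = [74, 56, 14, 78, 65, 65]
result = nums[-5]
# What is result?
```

nums has length 6. Negative index -5 maps to positive index 6 + (-5) = 1. nums[1] = 56.

56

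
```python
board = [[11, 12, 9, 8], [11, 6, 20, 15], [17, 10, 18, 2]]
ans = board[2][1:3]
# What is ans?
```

board[2] = [17, 10, 18, 2]. board[2] has length 4. The slice board[2][1:3] selects indices [1, 2] (1->10, 2->18), giving [10, 18].

[10, 18]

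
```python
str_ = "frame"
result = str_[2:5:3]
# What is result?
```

str_ has length 5. The slice str_[2:5:3] selects indices [2] (2->'a'), giving 'a'.

'a'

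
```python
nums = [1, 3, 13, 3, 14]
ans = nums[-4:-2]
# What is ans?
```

nums has length 5. The slice nums[-4:-2] selects indices [1, 2] (1->3, 2->13), giving [3, 13].

[3, 13]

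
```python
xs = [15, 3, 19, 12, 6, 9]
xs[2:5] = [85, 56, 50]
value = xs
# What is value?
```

xs starts as [15, 3, 19, 12, 6, 9] (length 6). The slice xs[2:5] covers indices [2, 3, 4] with values [19, 12, 6]. Replacing that slice with [85, 56, 50] (same length) produces [15, 3, 85, 56, 50, 9].

[15, 3, 85, 56, 50, 9]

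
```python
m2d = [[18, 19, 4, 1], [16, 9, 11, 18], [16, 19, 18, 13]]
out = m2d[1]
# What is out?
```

m2d has 3 rows. Row 1 is [16, 9, 11, 18].

[16, 9, 11, 18]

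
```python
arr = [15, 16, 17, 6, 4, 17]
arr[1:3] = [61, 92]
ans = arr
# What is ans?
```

arr starts as [15, 16, 17, 6, 4, 17] (length 6). The slice arr[1:3] covers indices [1, 2] with values [16, 17]. Replacing that slice with [61, 92] (same length) produces [15, 61, 92, 6, 4, 17].

[15, 61, 92, 6, 4, 17]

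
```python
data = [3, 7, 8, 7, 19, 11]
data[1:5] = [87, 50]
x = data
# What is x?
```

data starts as [3, 7, 8, 7, 19, 11] (length 6). The slice data[1:5] covers indices [1, 2, 3, 4] with values [7, 8, 7, 19]. Replacing that slice with [87, 50] (different length) produces [3, 87, 50, 11].

[3, 87, 50, 11]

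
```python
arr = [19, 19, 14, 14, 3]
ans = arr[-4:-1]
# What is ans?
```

arr has length 5. The slice arr[-4:-1] selects indices [1, 2, 3] (1->19, 2->14, 3->14), giving [19, 14, 14].

[19, 14, 14]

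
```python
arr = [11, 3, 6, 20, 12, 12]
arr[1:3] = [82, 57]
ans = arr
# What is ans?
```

arr starts as [11, 3, 6, 20, 12, 12] (length 6). The slice arr[1:3] covers indices [1, 2] with values [3, 6]. Replacing that slice with [82, 57] (same length) produces [11, 82, 57, 20, 12, 12].

[11, 82, 57, 20, 12, 12]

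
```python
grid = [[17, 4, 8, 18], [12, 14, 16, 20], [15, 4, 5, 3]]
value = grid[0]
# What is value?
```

grid has 3 rows. Row 0 is [17, 4, 8, 18].

[17, 4, 8, 18]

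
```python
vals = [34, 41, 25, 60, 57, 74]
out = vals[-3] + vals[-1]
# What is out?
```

vals has length 6. Negative index -3 maps to positive index 6 + (-3) = 3. vals[3] = 60.
vals has length 6. Negative index -1 maps to positive index 6 + (-1) = 5. vals[5] = 74.
Sum: 60 + 74 = 134.

134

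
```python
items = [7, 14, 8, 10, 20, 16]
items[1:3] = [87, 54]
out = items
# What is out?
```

items starts as [7, 14, 8, 10, 20, 16] (length 6). The slice items[1:3] covers indices [1, 2] with values [14, 8]. Replacing that slice with [87, 54] (same length) produces [7, 87, 54, 10, 20, 16].

[7, 87, 54, 10, 20, 16]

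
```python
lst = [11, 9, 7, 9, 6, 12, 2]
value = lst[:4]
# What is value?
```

lst has length 7. The slice lst[:4] selects indices [0, 1, 2, 3] (0->11, 1->9, 2->7, 3->9), giving [11, 9, 7, 9].

[11, 9, 7, 9]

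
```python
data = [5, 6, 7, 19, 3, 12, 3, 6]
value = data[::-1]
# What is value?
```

data has length 8. The slice data[::-1] selects indices [7, 6, 5, 4, 3, 2, 1, 0] (7->6, 6->3, 5->12, 4->3, 3->19, 2->7, 1->6, 0->5), giving [6, 3, 12, 3, 19, 7, 6, 5].

[6, 3, 12, 3, 19, 7, 6, 5]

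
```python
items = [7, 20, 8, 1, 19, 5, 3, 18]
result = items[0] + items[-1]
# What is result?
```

items has length 8. items[0] = 7.
items has length 8. Negative index -1 maps to positive index 8 + (-1) = 7. items[7] = 18.
Sum: 7 + 18 = 25.

25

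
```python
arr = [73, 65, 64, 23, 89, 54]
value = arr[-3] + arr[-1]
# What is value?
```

arr has length 6. Negative index -3 maps to positive index 6 + (-3) = 3. arr[3] = 23.
arr has length 6. Negative index -1 maps to positive index 6 + (-1) = 5. arr[5] = 54.
Sum: 23 + 54 = 77.

77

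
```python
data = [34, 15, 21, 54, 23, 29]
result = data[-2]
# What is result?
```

data has length 6. Negative index -2 maps to positive index 6 + (-2) = 4. data[4] = 23.

23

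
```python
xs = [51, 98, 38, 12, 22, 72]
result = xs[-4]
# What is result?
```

xs has length 6. Negative index -4 maps to positive index 6 + (-4) = 2. xs[2] = 38.

38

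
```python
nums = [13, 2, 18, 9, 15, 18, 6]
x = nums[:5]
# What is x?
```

nums has length 7. The slice nums[:5] selects indices [0, 1, 2, 3, 4] (0->13, 1->2, 2->18, 3->9, 4->15), giving [13, 2, 18, 9, 15].

[13, 2, 18, 9, 15]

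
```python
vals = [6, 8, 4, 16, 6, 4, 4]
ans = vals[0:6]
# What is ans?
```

vals has length 7. The slice vals[0:6] selects indices [0, 1, 2, 3, 4, 5] (0->6, 1->8, 2->4, 3->16, 4->6, 5->4), giving [6, 8, 4, 16, 6, 4].

[6, 8, 4, 16, 6, 4]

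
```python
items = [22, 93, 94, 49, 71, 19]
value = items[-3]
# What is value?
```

items has length 6. Negative index -3 maps to positive index 6 + (-3) = 3. items[3] = 49.

49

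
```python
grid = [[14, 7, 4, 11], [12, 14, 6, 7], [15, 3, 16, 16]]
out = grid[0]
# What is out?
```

grid has 3 rows. Row 0 is [14, 7, 4, 11].

[14, 7, 4, 11]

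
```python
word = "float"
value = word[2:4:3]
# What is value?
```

word has length 5. The slice word[2:4:3] selects indices [2] (2->'o'), giving 'o'.

'o'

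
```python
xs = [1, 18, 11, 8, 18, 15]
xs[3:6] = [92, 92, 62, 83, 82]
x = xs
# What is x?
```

xs starts as [1, 18, 11, 8, 18, 15] (length 6). The slice xs[3:6] covers indices [3, 4, 5] with values [8, 18, 15]. Replacing that slice with [92, 92, 62, 83, 82] (different length) produces [1, 18, 11, 92, 92, 62, 83, 82].

[1, 18, 11, 92, 92, 62, 83, 82]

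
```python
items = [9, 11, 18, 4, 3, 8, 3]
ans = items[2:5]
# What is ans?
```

items has length 7. The slice items[2:5] selects indices [2, 3, 4] (2->18, 3->4, 4->3), giving [18, 4, 3].

[18, 4, 3]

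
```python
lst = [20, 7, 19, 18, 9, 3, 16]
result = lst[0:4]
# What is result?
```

lst has length 7. The slice lst[0:4] selects indices [0, 1, 2, 3] (0->20, 1->7, 2->19, 3->18), giving [20, 7, 19, 18].

[20, 7, 19, 18]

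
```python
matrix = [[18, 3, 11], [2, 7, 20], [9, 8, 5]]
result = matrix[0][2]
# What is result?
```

matrix[0] = [18, 3, 11]. Taking column 2 of that row yields 11.

11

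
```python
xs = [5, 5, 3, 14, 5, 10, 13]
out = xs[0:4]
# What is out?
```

xs has length 7. The slice xs[0:4] selects indices [0, 1, 2, 3] (0->5, 1->5, 2->3, 3->14), giving [5, 5, 3, 14].

[5, 5, 3, 14]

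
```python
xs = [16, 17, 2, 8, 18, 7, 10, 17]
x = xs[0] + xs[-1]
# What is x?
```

xs has length 8. xs[0] = 16.
xs has length 8. Negative index -1 maps to positive index 8 + (-1) = 7. xs[7] = 17.
Sum: 16 + 17 = 33.

33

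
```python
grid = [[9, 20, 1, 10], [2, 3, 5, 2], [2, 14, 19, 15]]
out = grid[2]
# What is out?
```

grid has 3 rows. Row 2 is [2, 14, 19, 15].

[2, 14, 19, 15]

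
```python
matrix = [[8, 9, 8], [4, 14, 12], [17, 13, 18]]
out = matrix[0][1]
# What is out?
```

matrix[0] = [8, 9, 8]. Taking column 1 of that row yields 9.

9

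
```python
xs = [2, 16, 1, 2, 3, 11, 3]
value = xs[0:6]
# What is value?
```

xs has length 7. The slice xs[0:6] selects indices [0, 1, 2, 3, 4, 5] (0->2, 1->16, 2->1, 3->2, 4->3, 5->11), giving [2, 16, 1, 2, 3, 11].

[2, 16, 1, 2, 3, 11]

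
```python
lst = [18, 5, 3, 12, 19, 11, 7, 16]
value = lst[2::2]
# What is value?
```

lst has length 8. The slice lst[2::2] selects indices [2, 4, 6] (2->3, 4->19, 6->7), giving [3, 19, 7].

[3, 19, 7]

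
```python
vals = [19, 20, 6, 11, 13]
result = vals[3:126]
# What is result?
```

vals has length 5. The slice vals[3:126] selects indices [3, 4] (3->11, 4->13), giving [11, 13].

[11, 13]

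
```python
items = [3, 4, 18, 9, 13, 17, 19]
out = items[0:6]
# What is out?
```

items has length 7. The slice items[0:6] selects indices [0, 1, 2, 3, 4, 5] (0->3, 1->4, 2->18, 3->9, 4->13, 5->17), giving [3, 4, 18, 9, 13, 17].

[3, 4, 18, 9, 13, 17]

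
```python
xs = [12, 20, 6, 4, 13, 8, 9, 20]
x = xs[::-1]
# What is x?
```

xs has length 8. The slice xs[::-1] selects indices [7, 6, 5, 4, 3, 2, 1, 0] (7->20, 6->9, 5->8, 4->13, 3->4, 2->6, 1->20, 0->12), giving [20, 9, 8, 13, 4, 6, 20, 12].

[20, 9, 8, 13, 4, 6, 20, 12]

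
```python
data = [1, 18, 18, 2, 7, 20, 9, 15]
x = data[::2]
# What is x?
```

data has length 8. The slice data[::2] selects indices [0, 2, 4, 6] (0->1, 2->18, 4->7, 6->9), giving [1, 18, 7, 9].

[1, 18, 7, 9]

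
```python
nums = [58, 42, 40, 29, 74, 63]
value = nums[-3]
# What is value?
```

nums has length 6. Negative index -3 maps to positive index 6 + (-3) = 3. nums[3] = 29.

29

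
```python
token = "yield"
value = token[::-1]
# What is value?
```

token has length 5. The slice token[::-1] selects indices [4, 3, 2, 1, 0] (4->'d', 3->'l', 2->'e', 1->'i', 0->'y'), giving 'dleiy'.

'dleiy'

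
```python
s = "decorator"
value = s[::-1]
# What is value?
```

s has length 9. The slice s[::-1] selects indices [8, 7, 6, 5, 4, 3, 2, 1, 0] (8->'r', 7->'o', 6->'t', 5->'a', 4->'r', 3->'o', 2->'c', 1->'e', 0->'d'), giving 'rotaroced'.

'rotaroced'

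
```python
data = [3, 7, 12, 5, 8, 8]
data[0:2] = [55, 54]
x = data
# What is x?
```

data starts as [3, 7, 12, 5, 8, 8] (length 6). The slice data[0:2] covers indices [0, 1] with values [3, 7]. Replacing that slice with [55, 54] (same length) produces [55, 54, 12, 5, 8, 8].

[55, 54, 12, 5, 8, 8]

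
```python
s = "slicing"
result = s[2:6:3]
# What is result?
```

s has length 7. The slice s[2:6:3] selects indices [2, 5] (2->'i', 5->'n'), giving 'in'.

'in'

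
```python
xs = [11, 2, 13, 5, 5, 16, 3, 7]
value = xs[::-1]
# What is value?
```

xs has length 8. The slice xs[::-1] selects indices [7, 6, 5, 4, 3, 2, 1, 0] (7->7, 6->3, 5->16, 4->5, 3->5, 2->13, 1->2, 0->11), giving [7, 3, 16, 5, 5, 13, 2, 11].

[7, 3, 16, 5, 5, 13, 2, 11]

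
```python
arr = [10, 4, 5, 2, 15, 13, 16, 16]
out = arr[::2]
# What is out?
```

arr has length 8. The slice arr[::2] selects indices [0, 2, 4, 6] (0->10, 2->5, 4->15, 6->16), giving [10, 5, 15, 16].

[10, 5, 15, 16]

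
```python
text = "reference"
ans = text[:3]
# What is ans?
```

text has length 9. The slice text[:3] selects indices [0, 1, 2] (0->'r', 1->'e', 2->'f'), giving 'ref'.

'ref'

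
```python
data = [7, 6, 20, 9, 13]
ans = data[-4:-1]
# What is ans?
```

data has length 5. The slice data[-4:-1] selects indices [1, 2, 3] (1->6, 2->20, 3->9), giving [6, 20, 9].

[6, 20, 9]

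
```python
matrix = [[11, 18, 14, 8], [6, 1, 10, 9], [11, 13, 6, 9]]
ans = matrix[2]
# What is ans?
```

matrix has 3 rows. Row 2 is [11, 13, 6, 9].

[11, 13, 6, 9]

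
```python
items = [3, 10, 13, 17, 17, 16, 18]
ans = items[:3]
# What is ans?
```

items has length 7. The slice items[:3] selects indices [0, 1, 2] (0->3, 1->10, 2->13), giving [3, 10, 13].

[3, 10, 13]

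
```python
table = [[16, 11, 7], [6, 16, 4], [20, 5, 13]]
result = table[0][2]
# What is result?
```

table[0] = [16, 11, 7]. Taking column 2 of that row yields 7.

7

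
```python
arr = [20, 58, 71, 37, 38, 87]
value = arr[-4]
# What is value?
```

arr has length 6. Negative index -4 maps to positive index 6 + (-4) = 2. arr[2] = 71.

71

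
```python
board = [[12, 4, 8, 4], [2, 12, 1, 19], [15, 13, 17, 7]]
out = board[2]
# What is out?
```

board has 3 rows. Row 2 is [15, 13, 17, 7].

[15, 13, 17, 7]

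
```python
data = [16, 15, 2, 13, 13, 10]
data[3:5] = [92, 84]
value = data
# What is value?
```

data starts as [16, 15, 2, 13, 13, 10] (length 6). The slice data[3:5] covers indices [3, 4] with values [13, 13]. Replacing that slice with [92, 84] (same length) produces [16, 15, 2, 92, 84, 10].

[16, 15, 2, 92, 84, 10]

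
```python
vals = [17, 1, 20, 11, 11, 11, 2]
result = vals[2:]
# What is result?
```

vals has length 7. The slice vals[2:] selects indices [2, 3, 4, 5, 6] (2->20, 3->11, 4->11, 5->11, 6->2), giving [20, 11, 11, 11, 2].

[20, 11, 11, 11, 2]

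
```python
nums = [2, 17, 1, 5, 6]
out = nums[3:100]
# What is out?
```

nums has length 5. The slice nums[3:100] selects indices [3, 4] (3->5, 4->6), giving [5, 6].

[5, 6]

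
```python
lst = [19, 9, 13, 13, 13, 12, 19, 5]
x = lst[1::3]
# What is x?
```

lst has length 8. The slice lst[1::3] selects indices [1, 4, 7] (1->9, 4->13, 7->5), giving [9, 13, 5].

[9, 13, 5]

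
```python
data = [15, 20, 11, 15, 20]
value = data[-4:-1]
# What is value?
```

data has length 5. The slice data[-4:-1] selects indices [1, 2, 3] (1->20, 2->11, 3->15), giving [20, 11, 15].

[20, 11, 15]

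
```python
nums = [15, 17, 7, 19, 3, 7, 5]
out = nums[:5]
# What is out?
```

nums has length 7. The slice nums[:5] selects indices [0, 1, 2, 3, 4] (0->15, 1->17, 2->7, 3->19, 4->3), giving [15, 17, 7, 19, 3].

[15, 17, 7, 19, 3]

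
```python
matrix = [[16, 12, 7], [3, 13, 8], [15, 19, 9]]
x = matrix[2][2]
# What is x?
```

matrix[2] = [15, 19, 9]. Taking column 2 of that row yields 9.

9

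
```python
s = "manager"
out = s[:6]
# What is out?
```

s has length 7. The slice s[:6] selects indices [0, 1, 2, 3, 4, 5] (0->'m', 1->'a', 2->'n', 3->'a', 4->'g', 5->'e'), giving 'manage'.

'manage'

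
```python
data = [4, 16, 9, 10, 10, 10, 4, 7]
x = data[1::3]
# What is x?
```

data has length 8. The slice data[1::3] selects indices [1, 4, 7] (1->16, 4->10, 7->7), giving [16, 10, 7].

[16, 10, 7]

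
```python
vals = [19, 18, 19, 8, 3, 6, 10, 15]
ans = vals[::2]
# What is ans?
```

vals has length 8. The slice vals[::2] selects indices [0, 2, 4, 6] (0->19, 2->19, 4->3, 6->10), giving [19, 19, 3, 10].

[19, 19, 3, 10]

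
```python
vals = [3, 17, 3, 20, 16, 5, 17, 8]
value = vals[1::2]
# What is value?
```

vals has length 8. The slice vals[1::2] selects indices [1, 3, 5, 7] (1->17, 3->20, 5->5, 7->8), giving [17, 20, 5, 8].

[17, 20, 5, 8]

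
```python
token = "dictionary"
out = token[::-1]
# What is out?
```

token has length 10. The slice token[::-1] selects indices [9, 8, 7, 6, 5, 4, 3, 2, 1, 0] (9->'y', 8->'r', 7->'a', 6->'n', 5->'o', 4->'i', 3->'t', 2->'c', 1->'i', 0->'d'), giving 'yranoitcid'.

'yranoitcid'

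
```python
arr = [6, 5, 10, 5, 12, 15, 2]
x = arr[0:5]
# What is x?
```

arr has length 7. The slice arr[0:5] selects indices [0, 1, 2, 3, 4] (0->6, 1->5, 2->10, 3->5, 4->12), giving [6, 5, 10, 5, 12].

[6, 5, 10, 5, 12]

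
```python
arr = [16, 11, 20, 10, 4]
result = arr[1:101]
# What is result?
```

arr has length 5. The slice arr[1:101] selects indices [1, 2, 3, 4] (1->11, 2->20, 3->10, 4->4), giving [11, 20, 10, 4].

[11, 20, 10, 4]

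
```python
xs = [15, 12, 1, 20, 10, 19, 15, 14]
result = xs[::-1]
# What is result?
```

xs has length 8. The slice xs[::-1] selects indices [7, 6, 5, 4, 3, 2, 1, 0] (7->14, 6->15, 5->19, 4->10, 3->20, 2->1, 1->12, 0->15), giving [14, 15, 19, 10, 20, 1, 12, 15].

[14, 15, 19, 10, 20, 1, 12, 15]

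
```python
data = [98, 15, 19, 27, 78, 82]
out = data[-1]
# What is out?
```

data has length 6. Negative index -1 maps to positive index 6 + (-1) = 5. data[5] = 82.

82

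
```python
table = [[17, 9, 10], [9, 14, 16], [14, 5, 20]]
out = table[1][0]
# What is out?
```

table[1] = [9, 14, 16]. Taking column 0 of that row yields 9.

9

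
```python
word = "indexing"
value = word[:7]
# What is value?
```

word has length 8. The slice word[:7] selects indices [0, 1, 2, 3, 4, 5, 6] (0->'i', 1->'n', 2->'d', 3->'e', 4->'x', 5->'i', 6->'n'), giving 'indexin'.

'indexin'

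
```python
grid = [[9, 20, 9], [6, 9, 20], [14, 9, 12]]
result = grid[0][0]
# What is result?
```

grid[0] = [9, 20, 9]. Taking column 0 of that row yields 9.

9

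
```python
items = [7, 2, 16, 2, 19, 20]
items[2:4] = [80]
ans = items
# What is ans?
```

items starts as [7, 2, 16, 2, 19, 20] (length 6). The slice items[2:4] covers indices [2, 3] with values [16, 2]. Replacing that slice with [80] (different length) produces [7, 2, 80, 19, 20].

[7, 2, 80, 19, 20]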